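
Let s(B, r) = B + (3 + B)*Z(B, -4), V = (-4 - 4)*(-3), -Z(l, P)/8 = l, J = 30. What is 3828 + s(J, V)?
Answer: -4062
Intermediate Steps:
Z(l, P) = -8*l
V = 24 (V = -8*(-3) = 24)
s(B, r) = B - 8*B*(3 + B) (s(B, r) = B + (3 + B)*(-8*B) = B - 8*B*(3 + B))
3828 + s(J, V) = 3828 + 30*(-23 - 8*30) = 3828 + 30*(-23 - 240) = 3828 + 30*(-263) = 3828 - 7890 = -4062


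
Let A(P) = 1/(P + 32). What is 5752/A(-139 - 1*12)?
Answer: -684488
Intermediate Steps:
A(P) = 1/(32 + P)
5752/A(-139 - 1*12) = 5752/(1/(32 + (-139 - 1*12))) = 5752/(1/(32 + (-139 - 12))) = 5752/(1/(32 - 151)) = 5752/(1/(-119)) = 5752/(-1/119) = 5752*(-119) = -684488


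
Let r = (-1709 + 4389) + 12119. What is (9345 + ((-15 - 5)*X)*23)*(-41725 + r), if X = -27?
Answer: -586044390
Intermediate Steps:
r = 14799 (r = 2680 + 12119 = 14799)
(9345 + ((-15 - 5)*X)*23)*(-41725 + r) = (9345 + ((-15 - 5)*(-27))*23)*(-41725 + 14799) = (9345 - 20*(-27)*23)*(-26926) = (9345 + 540*23)*(-26926) = (9345 + 12420)*(-26926) = 21765*(-26926) = -586044390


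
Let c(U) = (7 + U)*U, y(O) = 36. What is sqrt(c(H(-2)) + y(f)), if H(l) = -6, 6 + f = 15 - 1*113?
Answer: sqrt(30) ≈ 5.4772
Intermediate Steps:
f = -104 (f = -6 + (15 - 1*113) = -6 + (15 - 113) = -6 - 98 = -104)
c(U) = U*(7 + U)
sqrt(c(H(-2)) + y(f)) = sqrt(-6*(7 - 6) + 36) = sqrt(-6*1 + 36) = sqrt(-6 + 36) = sqrt(30)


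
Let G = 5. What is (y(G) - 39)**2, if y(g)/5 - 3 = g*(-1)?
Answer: 2401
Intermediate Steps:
y(g) = 15 - 5*g (y(g) = 15 + 5*(g*(-1)) = 15 + 5*(-g) = 15 - 5*g)
(y(G) - 39)**2 = ((15 - 5*5) - 39)**2 = ((15 - 25) - 39)**2 = (-10 - 39)**2 = (-49)**2 = 2401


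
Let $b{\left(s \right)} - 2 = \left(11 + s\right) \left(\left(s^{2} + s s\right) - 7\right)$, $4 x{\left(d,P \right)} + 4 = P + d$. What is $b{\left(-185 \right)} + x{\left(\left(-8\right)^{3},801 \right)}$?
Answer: $- \frac{47636035}{4} \approx -1.1909 \cdot 10^{7}$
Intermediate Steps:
$x{\left(d,P \right)} = -1 + \frac{P}{4} + \frac{d}{4}$ ($x{\left(d,P \right)} = -1 + \frac{P + d}{4} = -1 + \left(\frac{P}{4} + \frac{d}{4}\right) = -1 + \frac{P}{4} + \frac{d}{4}$)
$b{\left(s \right)} = 2 + \left(-7 + 2 s^{2}\right) \left(11 + s\right)$ ($b{\left(s \right)} = 2 + \left(11 + s\right) \left(\left(s^{2} + s s\right) - 7\right) = 2 + \left(11 + s\right) \left(\left(s^{2} + s^{2}\right) - 7\right) = 2 + \left(11 + s\right) \left(2 s^{2} - 7\right) = 2 + \left(11 + s\right) \left(-7 + 2 s^{2}\right) = 2 + \left(-7 + 2 s^{2}\right) \left(11 + s\right)$)
$b{\left(-185 \right)} + x{\left(\left(-8\right)^{3},801 \right)} = \left(-75 - -1295 + 2 \left(-185\right)^{3} + 22 \left(-185\right)^{2}\right) + \left(-1 + \frac{1}{4} \cdot 801 + \frac{\left(-8\right)^{3}}{4}\right) = \left(-75 + 1295 + 2 \left(-6331625\right) + 22 \cdot 34225\right) + \left(-1 + \frac{801}{4} + \frac{1}{4} \left(-512\right)\right) = \left(-75 + 1295 - 12663250 + 752950\right) - - \frac{285}{4} = -11909080 + \frac{285}{4} = - \frac{47636035}{4}$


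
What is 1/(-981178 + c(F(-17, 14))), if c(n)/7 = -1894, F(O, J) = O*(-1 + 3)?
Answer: -1/994436 ≈ -1.0056e-6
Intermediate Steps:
F(O, J) = 2*O (F(O, J) = O*2 = 2*O)
c(n) = -13258 (c(n) = 7*(-1894) = -13258)
1/(-981178 + c(F(-17, 14))) = 1/(-981178 - 13258) = 1/(-994436) = -1/994436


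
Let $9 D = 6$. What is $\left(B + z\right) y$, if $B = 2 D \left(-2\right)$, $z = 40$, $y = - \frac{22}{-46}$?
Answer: $\frac{1232}{69} \approx 17.855$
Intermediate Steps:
$D = \frac{2}{3}$ ($D = \frac{1}{9} \cdot 6 = \frac{2}{3} \approx 0.66667$)
$y = \frac{11}{23}$ ($y = \left(-22\right) \left(- \frac{1}{46}\right) = \frac{11}{23} \approx 0.47826$)
$B = - \frac{8}{3}$ ($B = 2 \cdot \frac{2}{3} \left(-2\right) = \frac{4}{3} \left(-2\right) = - \frac{8}{3} \approx -2.6667$)
$\left(B + z\right) y = \left(- \frac{8}{3} + 40\right) \frac{11}{23} = \frac{112}{3} \cdot \frac{11}{23} = \frac{1232}{69}$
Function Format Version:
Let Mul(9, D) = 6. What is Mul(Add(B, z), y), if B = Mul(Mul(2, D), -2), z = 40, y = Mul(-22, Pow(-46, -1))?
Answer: Rational(1232, 69) ≈ 17.855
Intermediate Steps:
D = Rational(2, 3) (D = Mul(Rational(1, 9), 6) = Rational(2, 3) ≈ 0.66667)
y = Rational(11, 23) (y = Mul(-22, Rational(-1, 46)) = Rational(11, 23) ≈ 0.47826)
B = Rational(-8, 3) (B = Mul(Mul(2, Rational(2, 3)), -2) = Mul(Rational(4, 3), -2) = Rational(-8, 3) ≈ -2.6667)
Mul(Add(B, z), y) = Mul(Add(Rational(-8, 3), 40), Rational(11, 23)) = Mul(Rational(112, 3), Rational(11, 23)) = Rational(1232, 69)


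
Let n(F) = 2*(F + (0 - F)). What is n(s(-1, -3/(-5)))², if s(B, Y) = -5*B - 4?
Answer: 0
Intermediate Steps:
s(B, Y) = -4 - 5*B
n(F) = 0 (n(F) = 2*(F - F) = 2*0 = 0)
n(s(-1, -3/(-5)))² = 0² = 0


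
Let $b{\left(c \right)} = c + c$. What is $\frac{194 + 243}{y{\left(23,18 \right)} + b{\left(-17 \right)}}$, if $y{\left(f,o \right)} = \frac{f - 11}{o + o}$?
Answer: $- \frac{1311}{101} \approx -12.98$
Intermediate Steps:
$y{\left(f,o \right)} = \frac{-11 + f}{2 o}$
$b{\left(c \right)} = 2 c$
$\frac{194 + 243}{y{\left(23,18 \right)} + b{\left(-17 \right)}} = \frac{194 + 243}{\frac{-11 + 23}{2 \cdot 18} + 2 \left(-17\right)} = \frac{437}{\frac{1}{2} \cdot \frac{1}{18} \cdot 12 - 34} = \frac{437}{\frac{1}{3} - 34} = \frac{437}{- \frac{101}{3}} = 437 \left(- \frac{3}{101}\right) = - \frac{1311}{101}$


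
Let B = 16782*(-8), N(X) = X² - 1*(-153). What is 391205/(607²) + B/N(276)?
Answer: -6535400833/9374447907 ≈ -0.69715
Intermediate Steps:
N(X) = 153 + X² (N(X) = X² + 153 = 153 + X²)
B = -134256
391205/(607²) + B/N(276) = 391205/(607²) - 134256/(153 + 276²) = 391205/368449 - 134256/(153 + 76176) = 391205*(1/368449) - 134256/76329 = 391205/368449 - 134256*1/76329 = 391205/368449 - 44752/25443 = -6535400833/9374447907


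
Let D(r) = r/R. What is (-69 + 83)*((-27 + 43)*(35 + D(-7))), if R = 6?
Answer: 22736/3 ≈ 7578.7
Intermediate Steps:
D(r) = r/6
(-69 + 83)*((-27 + 43)*(35 + D(-7))) = (-69 + 83)*((-27 + 43)*(35 + (⅙)*(-7))) = 14*(16*(35 - 7/6)) = 14*(16*(203/6)) = 14*(1624/3) = 22736/3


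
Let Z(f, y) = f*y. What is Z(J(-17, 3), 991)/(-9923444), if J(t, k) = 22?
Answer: -10901/4961722 ≈ -0.0021970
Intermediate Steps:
Z(J(-17, 3), 991)/(-9923444) = (22*991)/(-9923444) = 21802*(-1/9923444) = -10901/4961722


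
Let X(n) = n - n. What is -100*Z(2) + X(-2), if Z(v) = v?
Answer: -200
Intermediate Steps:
X(n) = 0
-100*Z(2) + X(-2) = -100*2 + 0 = -200 + 0 = -200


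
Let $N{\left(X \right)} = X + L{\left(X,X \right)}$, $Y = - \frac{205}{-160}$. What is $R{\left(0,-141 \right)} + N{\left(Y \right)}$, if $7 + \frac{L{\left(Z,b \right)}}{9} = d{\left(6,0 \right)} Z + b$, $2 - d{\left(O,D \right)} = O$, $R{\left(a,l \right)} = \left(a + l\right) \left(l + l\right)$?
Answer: $\frac{634651}{16} \approx 39666.0$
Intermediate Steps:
$R{\left(a,l \right)} = 2 l \left(a + l\right)$ ($R{\left(a,l \right)} = \left(a + l\right) 2 l = 2 l \left(a + l\right)$)
$d{\left(O,D \right)} = 2 - O$
$Y = \frac{41}{32}$ ($Y = \left(-205\right) \left(- \frac{1}{160}\right) = \frac{41}{32} \approx 1.2813$)
$L{\left(Z,b \right)} = -63 - 36 Z + 9 b$ ($L{\left(Z,b \right)} = -63 + 9 \left(\left(2 - 6\right) Z + b\right) = -63 + 9 \left(- 4 Z + b\right) = -63 + 9 \left(b - 4 Z\right) = -63 - \left(- 9 b + 36 Z\right) = -63 - 36 Z + 9 b$)
$N{\left(X \right)} = -63 - 26 X$ ($N{\left(X \right)} = X - \left(63 + 27 X\right) = -63 - 26 X$)
$R{\left(0,-141 \right)} + N{\left(Y \right)} = 2 \left(-141\right) \left(0 - 141\right) - \frac{1541}{16} = 2 \left(-141\right) \left(-141\right) - \frac{1541}{16} = 39762 - \frac{1541}{16} = \frac{634651}{16}$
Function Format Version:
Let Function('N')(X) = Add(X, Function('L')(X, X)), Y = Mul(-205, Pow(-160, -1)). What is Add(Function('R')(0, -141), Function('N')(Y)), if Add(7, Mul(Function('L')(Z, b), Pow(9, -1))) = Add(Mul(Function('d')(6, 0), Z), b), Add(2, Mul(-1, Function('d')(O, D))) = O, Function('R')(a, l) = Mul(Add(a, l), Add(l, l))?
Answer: Rational(634651, 16) ≈ 39666.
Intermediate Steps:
Function('R')(a, l) = Mul(2, l, Add(a, l)) (Function('R')(a, l) = Mul(Add(a, l), Mul(2, l)) = Mul(2, l, Add(a, l)))
Function('d')(O, D) = Add(2, Mul(-1, O))
Y = Rational(41, 32) (Y = Mul(-205, Rational(-1, 160)) = Rational(41, 32) ≈ 1.2813)
Function('L')(Z, b) = Add(-63, Mul(-36, Z), Mul(9, b)) (Function('L')(Z, b) = Add(-63, Mul(9, Add(Mul(Add(2, Mul(-1, 6)), Z), b))) = Add(-63, Mul(9, Add(Mul(Add(2, -6), Z), b))) = Add(-63, Mul(9, Add(Mul(-4, Z), b))) = Add(-63, Mul(9, Add(b, Mul(-4, Z)))) = Add(-63, Add(Mul(-36, Z), Mul(9, b))) = Add(-63, Mul(-36, Z), Mul(9, b)))
Function('N')(X) = Add(-63, Mul(-26, X)) (Function('N')(X) = Add(X, Add(-63, Mul(-36, X), Mul(9, X))) = Add(X, Add(-63, Mul(-27, X))) = Add(-63, Mul(-26, X)))
Add(Function('R')(0, -141), Function('N')(Y)) = Add(Mul(2, -141, Add(0, -141)), Add(-63, Mul(-26, Rational(41, 32)))) = Add(Mul(2, -141, -141), Add(-63, Rational(-533, 16))) = Add(39762, Rational(-1541, 16)) = Rational(634651, 16)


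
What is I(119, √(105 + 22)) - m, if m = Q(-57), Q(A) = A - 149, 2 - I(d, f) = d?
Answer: 89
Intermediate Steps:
I(d, f) = 2 - d
Q(A) = -149 + A
m = -206 (m = -149 - 57 = -206)
I(119, √(105 + 22)) - m = (2 - 1*119) - 1*(-206) = (2 - 119) + 206 = -117 + 206 = 89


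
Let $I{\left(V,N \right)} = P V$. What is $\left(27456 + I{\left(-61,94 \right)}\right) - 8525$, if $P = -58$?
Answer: $22469$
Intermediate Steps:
$I{\left(V,N \right)} = - 58 V$
$\left(27456 + I{\left(-61,94 \right)}\right) - 8525 = \left(27456 - -3538\right) - 8525 = \left(27456 + 3538\right) - 8525 = 30994 - 8525 = 22469$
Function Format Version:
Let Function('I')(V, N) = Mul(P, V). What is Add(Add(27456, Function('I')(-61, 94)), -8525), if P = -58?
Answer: 22469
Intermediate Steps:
Function('I')(V, N) = Mul(-58, V)
Add(Add(27456, Function('I')(-61, 94)), -8525) = Add(Add(27456, Mul(-58, -61)), -8525) = Add(Add(27456, 3538), -8525) = Add(30994, -8525) = 22469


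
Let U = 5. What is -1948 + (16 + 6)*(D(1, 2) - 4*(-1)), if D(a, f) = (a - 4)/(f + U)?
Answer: -13086/7 ≈ -1869.4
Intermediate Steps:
D(a, f) = (-4 + a)/(5 + f) (D(a, f) = (a - 4)/(f + 5) = (-4 + a)/(5 + f))
-1948 + (16 + 6)*(D(1, 2) - 4*(-1)) = -1948 + (16 + 6)*((-4 + 1)/(5 + 2) - 4*(-1)) = -1948 + 22*(-3/7 + 4) = -1948 + 22*(25/7) = -1948 + 550/7 = -13086/7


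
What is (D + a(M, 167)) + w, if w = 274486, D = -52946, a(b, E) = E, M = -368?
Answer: 221707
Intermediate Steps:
(D + a(M, 167)) + w = (-52946 + 167) + 274486 = -52779 + 274486 = 221707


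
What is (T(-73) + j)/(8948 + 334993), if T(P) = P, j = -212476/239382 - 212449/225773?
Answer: -5929890392/27256059578943 ≈ -0.00021756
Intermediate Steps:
j = -144908813/79246323 (j = -212476*1/239382 - 212449*1/225773 = -9658/10881 - 212449/225773 = -144908813/79246323 ≈ -1.8286)
(T(-73) + j)/(8948 + 334993) = (-73 - 144908813/79246323)/(8948 + 334993) = -5929890392/79246323/343941 = -5929890392/79246323*1/343941 = -5929890392/27256059578943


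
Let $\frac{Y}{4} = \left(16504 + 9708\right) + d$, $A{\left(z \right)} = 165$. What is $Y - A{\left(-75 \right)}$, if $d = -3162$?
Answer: $92035$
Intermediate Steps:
$Y = 92200$ ($Y = 4 \left(\left(16504 + 9708\right) - 3162\right) = 4 \left(26212 - 3162\right) = 4 \cdot 23050 = 92200$)
$Y - A{\left(-75 \right)} = 92200 - 165 = 92035$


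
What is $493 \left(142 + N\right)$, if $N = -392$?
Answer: $-123250$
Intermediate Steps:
$493 \left(142 + N\right) = 493 \left(142 - 392\right) = 493 \left(-250\right) = -123250$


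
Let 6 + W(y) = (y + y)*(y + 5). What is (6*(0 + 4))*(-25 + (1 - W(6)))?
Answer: -3600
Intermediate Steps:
W(y) = -6 + 2*y*(5 + y) (W(y) = -6 + (y + y)*(y + 5) = -6 + (2*y)*(5 + y) = -6 + 2*y*(5 + y))
(6*(0 + 4))*(-25 + (1 - W(6))) = (6*(0 + 4))*(-25 + (1 - (-6 + 2*6**2 + 10*6))) = (6*4)*(-25 + (1 - (-6 + 2*36 + 60))) = 24*(-25 + (1 - (-6 + 72 + 60))) = 24*(-25 + (1 - 1*126)) = 24*(-25 + (1 - 126)) = 24*(-25 - 125) = 24*(-150) = -3600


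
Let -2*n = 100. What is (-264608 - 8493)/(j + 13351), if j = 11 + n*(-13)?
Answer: -273101/14012 ≈ -19.491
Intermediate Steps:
n = -50 (n = -1/2*100 = -50)
j = 661 (j = 11 - 50*(-13) = 11 + 650 = 661)
(-264608 - 8493)/(j + 13351) = (-264608 - 8493)/(661 + 13351) = -273101/14012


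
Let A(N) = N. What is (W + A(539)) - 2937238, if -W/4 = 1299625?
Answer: -8135199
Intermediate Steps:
W = -5198500 (W = -4*1299625 = -5198500)
(W + A(539)) - 2937238 = (-5198500 + 539) - 2937238 = -5197961 - 2937238 = -8135199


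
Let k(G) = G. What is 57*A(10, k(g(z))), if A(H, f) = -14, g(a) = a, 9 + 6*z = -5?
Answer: -798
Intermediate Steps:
z = -7/3 (z = -3/2 + (⅙)*(-5) = -3/2 - ⅚ = -7/3 ≈ -2.3333)
57*A(10, k(g(z))) = 57*(-14) = -798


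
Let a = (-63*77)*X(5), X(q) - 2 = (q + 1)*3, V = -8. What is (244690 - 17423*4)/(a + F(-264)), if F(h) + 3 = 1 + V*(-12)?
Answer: -87499/48463 ≈ -1.8055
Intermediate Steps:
X(q) = 5 + 3*q (X(q) = 2 + (q + 1)*3 = 2 + (1 + q)*3 = 2 + (3 + 3*q) = 5 + 3*q)
a = -97020 (a = (-63*77)*(5 + 3*5) = -4851*(5 + 15) = -4851*20 = -97020)
F(h) = 94 (F(h) = -3 + (1 - 8*(-12)) = -3 + (1 + 96) = -3 + 97 = 94)
(244690 - 17423*4)/(a + F(-264)) = (244690 - 17423*4)/(-97020 + 94) = (244690 - 69692)/(-96926) = 174998*(-1/96926) = -87499/48463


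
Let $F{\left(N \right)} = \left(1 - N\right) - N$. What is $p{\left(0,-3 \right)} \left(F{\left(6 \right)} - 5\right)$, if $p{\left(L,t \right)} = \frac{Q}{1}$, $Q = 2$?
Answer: $-32$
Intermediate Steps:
$F{\left(N \right)} = 1 - 2 N$
$p{\left(L,t \right)} = 2$ ($p{\left(L,t \right)} = \frac{2}{1} = 2 \cdot 1 = 2$)
$p{\left(0,-3 \right)} \left(F{\left(6 \right)} - 5\right) = 2 \left(\left(1 - 12\right) - 5\right) = 2 \left(-11 - 5\right) = 2 \left(-16\right) = -32$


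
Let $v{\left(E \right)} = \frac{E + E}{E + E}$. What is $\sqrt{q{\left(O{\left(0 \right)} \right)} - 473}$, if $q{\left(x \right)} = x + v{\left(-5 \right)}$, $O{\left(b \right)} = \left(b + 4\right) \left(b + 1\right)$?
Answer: $6 i \sqrt{13} \approx 21.633 i$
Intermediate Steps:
$O{\left(b \right)} = \left(1 + b\right) \left(4 + b\right)$ ($O{\left(b \right)} = \left(4 + b\right) \left(1 + b\right) = \left(1 + b\right) \left(4 + b\right)$)
$v{\left(E \right)} = 1$ ($v{\left(E \right)} = \frac{2 E}{2 E} = 2 E \frac{1}{2 E} = 1$)
$q{\left(x \right)} = 1 + x$ ($q{\left(x \right)} = x + 1 = 1 + x$)
$\sqrt{q{\left(O{\left(0 \right)} \right)} - 473} = \sqrt{\left(1 + \left(4 + 0^{2} + 5 \cdot 0\right)\right) - 473} = \sqrt{\left(1 + \left(4 + 0 + 0\right)\right) - 473} = \sqrt{\left(1 + 4\right) - 473} = \sqrt{5 - 473} = \sqrt{-468} = 6 i \sqrt{13}$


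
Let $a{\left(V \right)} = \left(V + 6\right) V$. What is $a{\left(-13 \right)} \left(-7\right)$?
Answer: $-637$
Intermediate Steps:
$a{\left(V \right)} = V \left(6 + V\right)$ ($a{\left(V \right)} = \left(6 + V\right) V = V \left(6 + V\right)$)
$a{\left(-13 \right)} \left(-7\right) = - 13 \left(6 - 13\right) \left(-7\right) = \left(-13\right) \left(-7\right) \left(-7\right) = 91 \left(-7\right) = -637$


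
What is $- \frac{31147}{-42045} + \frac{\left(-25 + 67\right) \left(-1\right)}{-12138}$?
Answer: $\frac{9043528}{12151005} \approx 0.74426$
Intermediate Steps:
$- \frac{31147}{-42045} + \frac{\left(-25 + 67\right) \left(-1\right)}{-12138} = \left(-31147\right) \left(- \frac{1}{42045}\right) + 42 \left(-1\right) \left(- \frac{1}{12138}\right) = \frac{31147}{42045} - - \frac{1}{289} = \frac{31147}{42045} + \frac{1}{289} = \frac{9043528}{12151005}$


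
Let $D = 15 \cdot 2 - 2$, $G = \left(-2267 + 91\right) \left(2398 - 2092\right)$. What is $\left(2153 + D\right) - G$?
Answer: $668037$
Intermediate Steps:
$G = -665856$ ($G = \left(-2176\right) 306 = -665856$)
$D = 28$ ($D = 30 - 2 = 28$)
$\left(2153 + D\right) - G = \left(2153 + 28\right) - -665856 = 2181 + 665856 = 668037$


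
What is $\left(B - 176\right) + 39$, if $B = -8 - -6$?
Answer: $-139$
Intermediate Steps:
$B = -2$ ($B = -8 + 6 = -2$)
$\left(B - 176\right) + 39 = \left(-2 - 176\right) + 39 = -178 + 39 = -139$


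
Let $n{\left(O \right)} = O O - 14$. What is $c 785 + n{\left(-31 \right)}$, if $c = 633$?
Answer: $497852$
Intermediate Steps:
$n{\left(O \right)} = -14 + O^{2}$ ($n{\left(O \right)} = O^{2} - 14 = -14 + O^{2}$)
$c 785 + n{\left(-31 \right)} = 633 \cdot 785 - \left(14 - \left(-31\right)^{2}\right) = 496905 + \left(-14 + 961\right) = 496905 + 947 = 497852$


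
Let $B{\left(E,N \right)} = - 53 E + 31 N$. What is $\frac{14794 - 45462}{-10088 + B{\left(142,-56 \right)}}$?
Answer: $\frac{15334}{9675} \approx 1.5849$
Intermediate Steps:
$\frac{14794 - 45462}{-10088 + B{\left(142,-56 \right)}} = \frac{14794 - 45462}{-10088 + \left(\left(-53\right) 142 + 31 \left(-56\right)\right)} = - \frac{30668}{-10088 - 9262} = - \frac{30668}{-19350} = \left(-30668\right) \left(- \frac{1}{19350}\right) = \frac{15334}{9675}$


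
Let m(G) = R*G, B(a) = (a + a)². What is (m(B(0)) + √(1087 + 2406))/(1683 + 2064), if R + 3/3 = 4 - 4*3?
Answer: √3493/3747 ≈ 0.015773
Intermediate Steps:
B(a) = 4*a² (B(a) = (2*a)² = 4*a²)
R = -9 (R = -1 + (4 - 4*3) = -1 + (4 - 12) = -1 - 8 = -9)
m(G) = -9*G
(m(B(0)) + √(1087 + 2406))/(1683 + 2064) = (-36*0² + √(1087 + 2406))/(1683 + 2064) = (-36*0 + √3493)/3747 = (-9*0 + √3493)*(1/3747) = (0 + √3493)*(1/3747) = √3493*(1/3747) = √3493/3747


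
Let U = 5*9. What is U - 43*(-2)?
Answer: 131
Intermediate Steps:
U = 45
U - 43*(-2) = 45 - 43*(-2) = 45 + 86 = 131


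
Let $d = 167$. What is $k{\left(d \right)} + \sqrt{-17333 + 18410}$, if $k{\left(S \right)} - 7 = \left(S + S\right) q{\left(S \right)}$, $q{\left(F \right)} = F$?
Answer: $55785 + \sqrt{1077} \approx 55818.0$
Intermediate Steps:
$k{\left(S \right)} = 7 + 2 S^{2}$ ($k{\left(S \right)} = 7 + \left(S + S\right) S = 7 + 2 S S = 7 + 2 S^{2}$)
$k{\left(d \right)} + \sqrt{-17333 + 18410} = \left(7 + 2 \cdot 167^{2}\right) + \sqrt{-17333 + 18410} = \left(7 + 2 \cdot 27889\right) + \sqrt{1077} = \left(7 + 55778\right) + \sqrt{1077} = 55785 + \sqrt{1077}$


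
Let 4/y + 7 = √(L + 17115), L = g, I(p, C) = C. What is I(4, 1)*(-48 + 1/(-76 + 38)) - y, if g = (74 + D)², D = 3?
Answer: -5995277/124830 - 8*√5761/22995 ≈ -48.054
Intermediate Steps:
g = 5929 (g = (74 + 3)² = 77² = 5929)
L = 5929
y = 4/(-7 + 2*√5761) (y = 4/(-7 + √(5929 + 17115)) = 4/(-7 + √23044) = 4/(-7 + 2*√5761) ≈ 0.027624)
I(4, 1)*(-48 + 1/(-76 + 38)) - y = 1*(-48 + 1/(-76 + 38)) - (4/3285 + 8*√5761/22995) = 1*(-48 + 1/(-38)) + (-4/3285 - 8*√5761/22995) = 1*(-48 - 1/38) + (-4/3285 - 8*√5761/22995) = 1*(-1825/38) + (-4/3285 - 8*√5761/22995) = -1825/38 + (-4/3285 - 8*√5761/22995) = -5995277/124830 - 8*√5761/22995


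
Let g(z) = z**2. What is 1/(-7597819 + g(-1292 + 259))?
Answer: -1/6530730 ≈ -1.5312e-7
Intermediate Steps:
1/(-7597819 + g(-1292 + 259)) = 1/(-7597819 + (-1292 + 259)**2) = 1/(-7597819 + (-1033)**2) = 1/(-7597819 + 1067089) = 1/(-6530730) = -1/6530730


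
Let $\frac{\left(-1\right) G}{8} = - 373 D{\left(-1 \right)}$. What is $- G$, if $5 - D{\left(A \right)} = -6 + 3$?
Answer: $-23872$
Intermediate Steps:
$D{\left(A \right)} = 8$ ($D{\left(A \right)} = 5 - \left(-6 + 3\right) = 5 - -3 = 5 + 3 = 8$)
$G = 23872$ ($G = - 8 \left(\left(-373\right) 8\right) = \left(-8\right) \left(-2984\right) = 23872$)
$- G = \left(-1\right) 23872 = -23872$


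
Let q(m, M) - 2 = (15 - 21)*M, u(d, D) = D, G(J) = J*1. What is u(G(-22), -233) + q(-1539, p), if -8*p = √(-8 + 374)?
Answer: -231 + 3*√366/4 ≈ -216.65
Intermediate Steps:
p = -√366/8 (p = -√(-8 + 374)/8 = -√366/8 ≈ -2.3914)
G(J) = J
q(m, M) = 2 - 6*M (q(m, M) = 2 + (15 - 21)*M = 2 - 6*M)
u(G(-22), -233) + q(-1539, p) = -233 + (2 - (-3)*√366/4) = -233 + (2 + 3*√366/4) = -231 + 3*√366/4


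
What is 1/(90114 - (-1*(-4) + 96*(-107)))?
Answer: 1/100382 ≈ 9.9620e-6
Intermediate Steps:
1/(90114 - (-1*(-4) + 96*(-107))) = 1/(90114 - (4 - 10272)) = 1/(90114 - 1*(-10268)) = 1/(90114 + 10268) = 1/100382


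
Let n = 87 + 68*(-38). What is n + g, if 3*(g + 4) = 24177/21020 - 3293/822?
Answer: -64844740343/25917660 ≈ -2502.0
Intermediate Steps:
g = -128343323/25917660 (g = -4 + (24177/21020 - 3293/822)/3 = -4 + (⅓)*(-24672683/8639220) = -4 - 24672683/25917660 = -128343323/25917660 ≈ -4.9520)
n = -2497 (n = 87 - 2584 = -2497)
n + g = -2497 - 128343323/25917660 = -64844740343/25917660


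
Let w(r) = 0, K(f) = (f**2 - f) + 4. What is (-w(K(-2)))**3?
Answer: 0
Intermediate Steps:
K(f) = 4 + f**2 - f
(-w(K(-2)))**3 = (-1*0)**3 = 0**3 = 0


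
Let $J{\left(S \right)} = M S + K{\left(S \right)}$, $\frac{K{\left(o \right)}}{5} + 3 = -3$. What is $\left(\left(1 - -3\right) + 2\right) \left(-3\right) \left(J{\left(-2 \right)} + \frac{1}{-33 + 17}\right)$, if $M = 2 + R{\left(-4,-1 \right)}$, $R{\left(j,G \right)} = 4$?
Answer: $\frac{6057}{8} \approx 757.13$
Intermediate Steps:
$K{\left(o \right)} = -30$ ($K{\left(o \right)} = -15 + 5 \left(-3\right) = -15 - 15 = -30$)
$M = 6$ ($M = 2 + 4 = 6$)
$J{\left(S \right)} = -30 + 6 S$ ($J{\left(S \right)} = 6 S - 30 = -30 + 6 S$)
$\left(\left(1 - -3\right) + 2\right) \left(-3\right) \left(J{\left(-2 \right)} + \frac{1}{-33 + 17}\right) = \left(\left(1 - -3\right) + 2\right) \left(-3\right) \left(\left(-30 + 6 \left(-2\right)\right) + \frac{1}{-33 + 17}\right) = \left(\left(1 + 3\right) + 2\right) \left(-3\right) \left(\left(-30 - 12\right) + \frac{1}{-16}\right) = \left(4 + 2\right) \left(-3\right) \left(-42 - \frac{1}{16}\right) = 6 \left(-3\right) \left(- \frac{673}{16}\right) = \left(-18\right) \left(- \frac{673}{16}\right) = \frac{6057}{8}$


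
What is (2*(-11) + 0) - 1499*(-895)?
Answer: 1341583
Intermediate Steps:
(2*(-11) + 0) - 1499*(-895) = (-22 + 0) + 1341605 = -22 + 1341605 = 1341583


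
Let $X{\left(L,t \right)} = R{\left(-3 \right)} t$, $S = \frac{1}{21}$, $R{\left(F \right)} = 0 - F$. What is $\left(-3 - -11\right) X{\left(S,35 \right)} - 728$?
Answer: $112$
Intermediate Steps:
$R{\left(F \right)} = - F$
$S = \frac{1}{21} \approx 0.047619$
$X{\left(L,t \right)} = 3 t$ ($X{\left(L,t \right)} = \left(-1\right) \left(-3\right) t = 3 t$)
$\left(-3 - -11\right) X{\left(S,35 \right)} - 728 = \left(-3 - -11\right) 3 \cdot 35 - 728 = \left(-3 + 11\right) 105 - 728 = 8 \cdot 105 - 728 = 840 - 728 = 112$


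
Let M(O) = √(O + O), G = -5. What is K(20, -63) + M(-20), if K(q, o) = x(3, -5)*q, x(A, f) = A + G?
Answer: -40 + 2*I*√10 ≈ -40.0 + 6.3246*I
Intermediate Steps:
x(A, f) = -5 + A (x(A, f) = A - 5 = -5 + A)
K(q, o) = -2*q (K(q, o) = (-5 + 3)*q = -2*q)
M(O) = √2*√O (M(O) = √(2*O) = √2*√O)
K(20, -63) + M(-20) = -2*20 + √2*√(-20) = -40 + √2*(2*I*√5) = -40 + 2*I*√10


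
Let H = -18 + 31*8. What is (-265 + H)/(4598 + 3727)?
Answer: -7/1665 ≈ -0.0042042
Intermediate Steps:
H = 230 (H = -18 + 248 = 230)
(-265 + H)/(4598 + 3727) = (-265 + 230)/(4598 + 3727) = -35/8325 = -35*1/8325 = -7/1665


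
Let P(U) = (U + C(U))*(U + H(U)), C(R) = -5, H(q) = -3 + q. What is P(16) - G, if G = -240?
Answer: 559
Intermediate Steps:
P(U) = (-5 + U)*(-3 + 2*U) (P(U) = (U - 5)*(U + (-3 + U)) = (-5 + U)*(-3 + 2*U))
P(16) - G = (15 - 13*16 + 2*16²) - 1*(-240) = (15 - 208 + 2*256) + 240 = (15 - 208 + 512) + 240 = 319 + 240 = 559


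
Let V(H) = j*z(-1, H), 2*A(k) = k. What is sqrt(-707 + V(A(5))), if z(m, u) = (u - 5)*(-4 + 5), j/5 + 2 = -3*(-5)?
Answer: I*sqrt(3478)/2 ≈ 29.487*I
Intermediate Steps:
A(k) = k/2
j = 65 (j = -10 + 5*(-3*(-5)) = -10 + 5*15 = -10 + 75 = 65)
z(m, u) = -5 + u (z(m, u) = (-5 + u)*1 = -5 + u)
V(H) = -325 + 65*H (V(H) = 65*(-5 + H) = -325 + 65*H)
sqrt(-707 + V(A(5))) = sqrt(-707 + (-325 + 65*((1/2)*5))) = sqrt(-707 + (-325 + 65*(5/2))) = sqrt(-707 + (-325 + 325/2)) = sqrt(-707 - 325/2) = sqrt(-1739/2) = I*sqrt(3478)/2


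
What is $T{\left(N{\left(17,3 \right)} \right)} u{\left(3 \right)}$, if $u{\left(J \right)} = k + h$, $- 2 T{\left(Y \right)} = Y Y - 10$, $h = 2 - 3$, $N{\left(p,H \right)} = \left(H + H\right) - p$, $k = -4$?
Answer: $\frac{555}{2} \approx 277.5$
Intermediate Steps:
$N{\left(p,H \right)} = - p + 2 H$ ($N{\left(p,H \right)} = 2 H - p = - p + 2 H$)
$h = -1$
$T{\left(Y \right)} = 5 - \frac{Y^{2}}{2}$ ($T{\left(Y \right)} = - \frac{Y Y - 10}{2} = - \frac{Y^{2} - 10}{2} = - \frac{-10 + Y^{2}}{2} = 5 - \frac{Y^{2}}{2}$)
$u{\left(J \right)} = -5$ ($u{\left(J \right)} = -4 - 1 = -5$)
$T{\left(N{\left(17,3 \right)} \right)} u{\left(3 \right)} = \left(5 - \frac{\left(\left(-1\right) 17 + 2 \cdot 3\right)^{2}}{2}\right) \left(-5\right) = \left(5 - \frac{\left(-17 + 6\right)^{2}}{2}\right) \left(-5\right) = \left(5 - \frac{\left(-11\right)^{2}}{2}\right) \left(-5\right) = \left(5 - \frac{121}{2}\right) \left(-5\right) = \left(- \frac{111}{2}\right) \left(-5\right) = \frac{555}{2}$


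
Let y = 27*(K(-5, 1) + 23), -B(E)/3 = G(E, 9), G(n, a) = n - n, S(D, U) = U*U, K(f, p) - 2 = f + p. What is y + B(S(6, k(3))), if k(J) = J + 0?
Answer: 567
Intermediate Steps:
K(f, p) = 2 + f + p (K(f, p) = 2 + (f + p) = 2 + f + p)
k(J) = J
S(D, U) = U²
G(n, a) = 0
B(E) = 0 (B(E) = -3*0 = 0)
y = 567 (y = 27*((2 - 5 + 1) + 23) = 27*(-2 + 23) = 27*21 = 567)
y + B(S(6, k(3))) = 567 + 0 = 567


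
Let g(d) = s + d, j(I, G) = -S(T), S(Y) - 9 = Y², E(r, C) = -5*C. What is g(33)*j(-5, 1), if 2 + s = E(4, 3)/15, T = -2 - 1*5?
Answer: -1740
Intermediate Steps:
T = -7 (T = -2 - 5 = -7)
s = -3 (s = -2 - 5*3/15 = -2 - 15*1/15 = -2 - 1 = -3)
S(Y) = 9 + Y²
j(I, G) = -58 (j(I, G) = -(9 + (-7)²) = -(9 + 49) = -1*58 = -58)
g(d) = -3 + d
g(33)*j(-5, 1) = (-3 + 33)*(-58) = 30*(-58) = -1740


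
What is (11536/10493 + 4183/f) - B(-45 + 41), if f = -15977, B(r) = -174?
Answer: 4187276781/23949523 ≈ 174.84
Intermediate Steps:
(11536/10493 + 4183/f) - B(-45 + 41) = (11536/10493 + 4183/(-15977)) - 1*(-174) = (11536*(1/10493) + 4183*(-1/15977)) + 174 = (1648/1499 - 4183/15977) + 174 = 20059779/23949523 + 174 = 4187276781/23949523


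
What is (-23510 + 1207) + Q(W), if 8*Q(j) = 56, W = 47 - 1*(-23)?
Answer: -22296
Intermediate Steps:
W = 70 (W = 47 + 23 = 70)
Q(j) = 7 (Q(j) = (⅛)*56 = 7)
(-23510 + 1207) + Q(W) = (-23510 + 1207) + 7 = -22303 + 7 = -22296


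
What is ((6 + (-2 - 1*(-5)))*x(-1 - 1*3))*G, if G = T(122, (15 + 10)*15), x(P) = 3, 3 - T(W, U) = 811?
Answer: -21816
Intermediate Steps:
T(W, U) = -808 (T(W, U) = 3 - 1*811 = 3 - 811 = -808)
G = -808
((6 + (-2 - 1*(-5)))*x(-1 - 1*3))*G = ((6 + (-2 - 1*(-5)))*3)*(-808) = ((6 + (-2 + 5))*3)*(-808) = ((6 + 3)*3)*(-808) = (9*3)*(-808) = 27*(-808) = -21816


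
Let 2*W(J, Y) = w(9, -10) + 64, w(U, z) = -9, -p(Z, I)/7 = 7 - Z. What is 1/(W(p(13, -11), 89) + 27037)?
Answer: 2/54129 ≈ 3.6949e-5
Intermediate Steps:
p(Z, I) = -49 + 7*Z (p(Z, I) = -7*(7 - Z) = -49 + 7*Z)
W(J, Y) = 55/2 (W(J, Y) = (-9 + 64)/2 = (½)*55 = 55/2)
1/(W(p(13, -11), 89) + 27037) = 1/(55/2 + 27037) = 1/(54129/2) = 2/54129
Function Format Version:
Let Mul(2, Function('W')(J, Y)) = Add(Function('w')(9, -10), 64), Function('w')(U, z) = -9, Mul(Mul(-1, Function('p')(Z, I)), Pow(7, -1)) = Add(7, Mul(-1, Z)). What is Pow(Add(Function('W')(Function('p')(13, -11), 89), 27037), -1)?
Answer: Rational(2, 54129) ≈ 3.6949e-5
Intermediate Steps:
Function('p')(Z, I) = Add(-49, Mul(7, Z)) (Function('p')(Z, I) = Mul(-7, Add(7, Mul(-1, Z))) = Add(-49, Mul(7, Z)))
Function('W')(J, Y) = Rational(55, 2) (Function('W')(J, Y) = Mul(Rational(1, 2), Add(-9, 64)) = Mul(Rational(1, 2), 55) = Rational(55, 2))
Pow(Add(Function('W')(Function('p')(13, -11), 89), 27037), -1) = Pow(Add(Rational(55, 2), 27037), -1) = Pow(Rational(54129, 2), -1) = Rational(2, 54129)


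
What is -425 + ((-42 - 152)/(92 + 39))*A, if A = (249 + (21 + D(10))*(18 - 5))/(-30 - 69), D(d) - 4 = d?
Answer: -488659/1179 ≈ -414.47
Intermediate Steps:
D(d) = 4 + d
A = -64/9 (A = (249 + (21 + (4 + 10))*(18 - 5))/(-30 - 69) = (249 + (21 + 14)*13)/(-99) = (249 + 35*13)*(-1/99) = (249 + 455)*(-1/99) = 704*(-1/99) = -64/9 ≈ -7.1111)
-425 + ((-42 - 152)/(92 + 39))*A = -425 + ((-42 - 152)/(92 + 39))*(-64/9) = -425 - 194/131*(-64/9) = -425 + 12416/1179 = -488659/1179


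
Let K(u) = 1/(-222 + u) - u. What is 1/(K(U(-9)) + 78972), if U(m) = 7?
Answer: 215/16977474 ≈ 1.2664e-5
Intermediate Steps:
1/(K(U(-9)) + 78972) = 1/((1 - 1*7² + 222*7)/(-222 + 7) + 78972) = 1/((1 - 1*49 + 1554)/(-215) + 78972) = 1/(-(1 - 49 + 1554)/215 + 78972) = 1/(-1/215*1506 + 78972) = 1/(-1506/215 + 78972) = 1/(16977474/215) = 215/16977474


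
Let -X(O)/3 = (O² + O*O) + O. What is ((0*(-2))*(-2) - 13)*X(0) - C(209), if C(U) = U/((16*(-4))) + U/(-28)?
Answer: 4807/448 ≈ 10.730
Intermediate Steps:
C(U) = -23*U/448 (C(U) = U/(-64) + U*(-1/28) = U*(-1/64) - U/28 = -U/64 - U/28 = -23*U/448)
X(O) = -6*O² - 3*O (X(O) = -3*((O² + O*O) + O) = -3*((O² + O²) + O) = -3*(2*O² + O) = -3*(O + 2*O²) = -6*O² - 3*O)
((0*(-2))*(-2) - 13)*X(0) - C(209) = ((0*(-2))*(-2) - 13)*(-3*0*(1 + 2*0)) - (-23)*209/448 = (0*(-2) - 13)*(-3*0*(1 + 0)) - 1*(-4807/448) = (0 - 13)*(-3*0*1) + 4807/448 = -13*0 + 4807/448 = 0 + 4807/448 = 4807/448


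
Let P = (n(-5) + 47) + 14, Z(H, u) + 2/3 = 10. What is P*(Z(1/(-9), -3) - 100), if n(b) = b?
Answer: -15232/3 ≈ -5077.3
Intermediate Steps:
Z(H, u) = 28/3 (Z(H, u) = -⅔ + 10 = 28/3)
P = 56 (P = (-5 + 47) + 14 = 42 + 14 = 56)
P*(Z(1/(-9), -3) - 100) = 56*(28/3 - 100) = 56*(-272/3) = -15232/3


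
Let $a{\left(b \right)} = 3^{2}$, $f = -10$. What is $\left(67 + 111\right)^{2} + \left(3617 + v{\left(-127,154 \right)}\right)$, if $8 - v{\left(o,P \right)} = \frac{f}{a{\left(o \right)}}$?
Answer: $\frac{317791}{9} \approx 35310.0$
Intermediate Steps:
$a{\left(b \right)} = 9$
$v{\left(o,P \right)} = \frac{82}{9}$ ($v{\left(o,P \right)} = 8 - - \frac{10}{9} = 8 + \frac{10}{9} = \frac{82}{9}$)
$\left(67 + 111\right)^{2} + \left(3617 + v{\left(-127,154 \right)}\right) = \left(67 + 111\right)^{2} + \left(3617 + \frac{82}{9}\right) = 178^{2} + \frac{32635}{9} = 31684 + \frac{32635}{9} = \frac{317791}{9}$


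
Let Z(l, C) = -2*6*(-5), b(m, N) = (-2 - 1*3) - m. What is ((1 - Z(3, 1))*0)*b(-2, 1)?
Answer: 0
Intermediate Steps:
b(m, N) = -5 - m (b(m, N) = (-2 - 3) - m = -5 - m)
Z(l, C) = 60 (Z(l, C) = -12*(-5) = 60)
((1 - Z(3, 1))*0)*b(-2, 1) = ((1 - 1*60)*0)*(-5 - 1*(-2)) = ((1 - 60)*0)*(-5 + 2) = -59*0*(-3) = 0*(-3) = 0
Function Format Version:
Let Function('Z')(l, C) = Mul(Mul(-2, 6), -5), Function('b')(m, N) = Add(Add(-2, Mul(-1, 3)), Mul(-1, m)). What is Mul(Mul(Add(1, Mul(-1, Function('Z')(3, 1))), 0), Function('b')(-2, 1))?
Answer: 0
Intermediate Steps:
Function('b')(m, N) = Add(-5, Mul(-1, m)) (Function('b')(m, N) = Add(Add(-2, -3), Mul(-1, m)) = Add(-5, Mul(-1, m)))
Function('Z')(l, C) = 60 (Function('Z')(l, C) = Mul(-12, -5) = 60)
Mul(Mul(Add(1, Mul(-1, Function('Z')(3, 1))), 0), Function('b')(-2, 1)) = Mul(Mul(Add(1, Mul(-1, 60)), 0), Add(-5, Mul(-1, -2))) = Mul(Mul(Add(1, -60), 0), Add(-5, 2)) = Mul(Mul(-59, 0), -3) = Mul(0, -3) = 0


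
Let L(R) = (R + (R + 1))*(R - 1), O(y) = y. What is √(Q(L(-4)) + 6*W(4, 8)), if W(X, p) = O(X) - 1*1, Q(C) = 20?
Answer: √38 ≈ 6.1644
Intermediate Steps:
L(R) = (1 + 2*R)*(-1 + R) (L(R) = (R + (1 + R))*(-1 + R) = (1 + 2*R)*(-1 + R))
W(X, p) = -1 + X (W(X, p) = X - 1*1 = X - 1 = -1 + X)
√(Q(L(-4)) + 6*W(4, 8)) = √(20 + 6*(-1 + 4)) = √(20 + 6*3) = √(20 + 18) = √38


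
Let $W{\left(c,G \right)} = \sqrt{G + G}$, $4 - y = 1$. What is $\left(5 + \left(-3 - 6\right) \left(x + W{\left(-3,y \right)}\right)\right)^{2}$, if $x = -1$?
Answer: $682 - 252 \sqrt{6} \approx 64.729$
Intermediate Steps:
$y = 3$ ($y = 4 - 1 = 3$)
$W{\left(c,G \right)} = \sqrt{2} \sqrt{G}$ ($W{\left(c,G \right)} = \sqrt{2 G} = \sqrt{2} \sqrt{G}$)
$\left(5 + \left(-3 - 6\right) \left(x + W{\left(-3,y \right)}\right)\right)^{2} = \left(5 + \left(-3 - 6\right) \left(-1 + \sqrt{2} \sqrt{3}\right)\right)^{2} = \left(5 - 9 \left(-1 + \sqrt{6}\right)\right)^{2} = \left(5 + \left(9 - 9 \sqrt{6}\right)\right)^{2} = \left(14 - 9 \sqrt{6}\right)^{2}$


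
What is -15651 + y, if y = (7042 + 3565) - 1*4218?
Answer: -9262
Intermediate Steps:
y = 6389 (y = 10607 - 4218 = 6389)
-15651 + y = -15651 + 6389 = -9262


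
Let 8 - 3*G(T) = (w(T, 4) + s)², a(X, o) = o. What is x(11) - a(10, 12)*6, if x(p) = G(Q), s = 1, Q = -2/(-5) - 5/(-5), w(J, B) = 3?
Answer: -224/3 ≈ -74.667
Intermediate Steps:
Q = 7/5 (Q = -2*(-⅕) - 5*(-⅕) = ⅖ + 1 = 7/5 ≈ 1.4000)
G(T) = -8/3 (G(T) = 8/3 - (3 + 1)²/3 = 8/3 - ⅓*4² = 8/3 - ⅓*16 = 8/3 - 16/3 = -8/3)
x(p) = -8/3
x(11) - a(10, 12)*6 = -8/3 - 12*6 = -8/3 - 1*72 = -8/3 - 72 = -224/3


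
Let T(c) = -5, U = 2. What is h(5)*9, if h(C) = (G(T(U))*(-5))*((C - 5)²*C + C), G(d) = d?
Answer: 1125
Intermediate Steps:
h(C) = 25*C + 25*C*(-5 + C)² (h(C) = (-5*(-5))*((C - 5)²*C + C) = 25*((-5 + C)²*C + C) = 25*(C*(-5 + C)² + C) = 25*(C + C*(-5 + C)²) = 25*C + 25*C*(-5 + C)²)
h(5)*9 = (25*5*(1 + (-5 + 5)²))*9 = (25*5*(1 + 0²))*9 = (25*5*(1 + 0))*9 = (25*5*1)*9 = 125*9 = 1125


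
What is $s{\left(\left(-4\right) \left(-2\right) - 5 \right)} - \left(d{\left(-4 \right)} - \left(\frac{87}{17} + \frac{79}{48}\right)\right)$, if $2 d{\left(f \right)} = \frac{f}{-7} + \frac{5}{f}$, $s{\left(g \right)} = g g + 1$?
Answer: $\frac{97691}{5712} \approx 17.103$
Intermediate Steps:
$s{\left(g \right)} = 1 + g^{2}$ ($s{\left(g \right)} = g^{2} + 1 = 1 + g^{2}$)
$d{\left(f \right)} = - \frac{f}{14} + \frac{5}{2 f}$ ($d{\left(f \right)} = \frac{\frac{f}{-7} + \frac{5}{f}}{2} = \frac{f \left(- \frac{1}{7}\right) + \frac{5}{f}}{2} = \frac{- \frac{f}{7} + \frac{5}{f}}{2} = \frac{\frac{5}{f} - \frac{f}{7}}{2} = - \frac{f}{14} + \frac{5}{2 f}$)
$s{\left(\left(-4\right) \left(-2\right) - 5 \right)} - \left(d{\left(-4 \right)} - \left(\frac{87}{17} + \frac{79}{48}\right)\right) = \left(1 + \left(\left(-4\right) \left(-2\right) - 5\right)^{2}\right) - \left(\frac{35 - \left(-4\right)^{2}}{14 \left(-4\right)} - \left(\frac{87}{17} + \frac{79}{48}\right)\right) = \left(1 + \left(8 - 5\right)^{2}\right) - \left(\frac{1}{14} \left(- \frac{1}{4}\right) \left(35 - 16\right) - \left(87 \cdot \frac{1}{17} + 79 \cdot \frac{1}{48}\right)\right) = \left(1 + 3^{2}\right) - \left(\frac{1}{14} \left(- \frac{1}{4}\right) \left(35 - 16\right) - \left(\frac{87}{17} + \frac{79}{48}\right)\right) = \left(1 + 9\right) - \left(\frac{1}{14} \left(- \frac{1}{4}\right) 19 - \frac{5519}{816}\right) = 10 - \left(- \frac{19}{56} - \frac{5519}{816}\right) = 10 - - \frac{40571}{5712} = 10 + \frac{40571}{5712} = \frac{97691}{5712}$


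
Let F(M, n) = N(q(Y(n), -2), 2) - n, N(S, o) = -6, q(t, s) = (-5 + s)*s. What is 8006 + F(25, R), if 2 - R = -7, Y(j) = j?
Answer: 7991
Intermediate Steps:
q(t, s) = s*(-5 + s)
R = 9 (R = 2 - 1*(-7) = 2 + 7 = 9)
F(M, n) = -6 - n
8006 + F(25, R) = 8006 + (-6 - 1*9) = 8006 + (-6 - 9) = 8006 - 15 = 7991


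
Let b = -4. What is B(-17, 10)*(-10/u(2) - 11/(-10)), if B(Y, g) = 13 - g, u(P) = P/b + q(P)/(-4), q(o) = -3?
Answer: -1167/10 ≈ -116.70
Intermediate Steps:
u(P) = ¾ - P/4 (u(P) = P/(-4) - 3/(-4) = P*(-¼) - 3*(-¼) = -P/4 + ¾ = ¾ - P/4)
B(-17, 10)*(-10/u(2) - 11/(-10)) = (13 - 1*10)*(-10/(¾ - ¼*2) - 11/(-10)) = (13 - 10)*(-10/(¾ - ½) - 11*(-⅒)) = 3*(-10/¼ + 11/10) = 3*(-10*4 + 11/10) = 3*(-40 + 11/10) = 3*(-389/10) = -1167/10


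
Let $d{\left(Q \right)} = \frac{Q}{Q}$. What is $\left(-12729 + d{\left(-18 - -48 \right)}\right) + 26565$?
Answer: $13837$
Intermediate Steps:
$d{\left(Q \right)} = 1$
$\left(-12729 + d{\left(-18 - -48 \right)}\right) + 26565 = \left(-12729 + 1\right) + 26565 = -12728 + 26565 = 13837$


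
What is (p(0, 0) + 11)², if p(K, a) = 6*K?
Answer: 121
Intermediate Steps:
(p(0, 0) + 11)² = (6*0 + 11)² = (0 + 11)² = 11² = 121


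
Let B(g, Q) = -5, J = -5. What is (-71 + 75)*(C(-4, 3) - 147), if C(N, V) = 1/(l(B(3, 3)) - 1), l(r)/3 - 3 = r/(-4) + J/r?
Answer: -34676/59 ≈ -587.73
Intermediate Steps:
l(r) = 9 - 15/r - 3*r/4 (l(r) = 9 + 3*(r/(-4) - 5/r) = 9 + 3*(r*(-¼) - 5/r) = 9 + 3*(-r/4 - 5/r) = 9 + 3*(-5/r - r/4) = 9 + (-15/r - 3*r/4) = 9 - 15/r - 3*r/4)
C(N, V) = 4/59 (C(N, V) = 1/((9 - 15/(-5) - ¾*(-5)) - 1) = 1/((9 - 15*(-⅕) + 15/4) - 1) = 1/((9 + 3 + 15/4) - 1) = 1/(63/4 - 1) = 1/(59/4) = 4/59)
(-71 + 75)*(C(-4, 3) - 147) = (-71 + 75)*(4/59 - 147) = 4*(-8669/59) = -34676/59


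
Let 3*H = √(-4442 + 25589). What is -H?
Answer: -√21147/3 ≈ -48.473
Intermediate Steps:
H = √21147/3 (H = √(-4442 + 25589)/3 = √21147/3 ≈ 48.473)
-H = -√21147/3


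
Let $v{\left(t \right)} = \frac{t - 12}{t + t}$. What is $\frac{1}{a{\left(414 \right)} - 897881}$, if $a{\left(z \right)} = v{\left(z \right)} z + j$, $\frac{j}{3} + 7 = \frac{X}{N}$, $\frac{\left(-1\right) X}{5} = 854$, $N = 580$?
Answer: $- \frac{58}{52067939} \approx -1.1139 \cdot 10^{-6}$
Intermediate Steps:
$X = -4270$ ($X = \left(-5\right) 854 = -4270$)
$v{\left(t \right)} = \frac{-12 + t}{2 t}$
$j = - \frac{2499}{58}$ ($j = -21 + 3 \left(- \frac{4270}{580}\right) = -21 + 3 \left(\left(-4270\right) \frac{1}{580}\right) = -21 + 3 \left(- \frac{427}{58}\right) = -21 - \frac{1281}{58} = - \frac{2499}{58} \approx -43.086$)
$a{\left(z \right)} = - \frac{2847}{58} + \frac{z}{2}$ ($a{\left(z \right)} = \frac{-12 + z}{2 z} z - \frac{2499}{58} = \left(-6 + \frac{z}{2}\right) - \frac{2499}{58} = - \frac{2847}{58} + \frac{z}{2}$)
$\frac{1}{a{\left(414 \right)} - 897881} = \frac{1}{\left(- \frac{2847}{58} + \frac{1}{2} \cdot 414\right) - 897881} = \frac{1}{\left(- \frac{2847}{58} + 207\right) - 897881} = \frac{1}{\frac{9159}{58} - 897881} = \frac{1}{- \frac{52067939}{58}} = - \frac{58}{52067939}$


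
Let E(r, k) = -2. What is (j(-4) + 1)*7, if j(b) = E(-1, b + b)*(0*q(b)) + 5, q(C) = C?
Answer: 42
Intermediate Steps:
j(b) = 5 (j(b) = -0*b + 5 = -2*0 + 5 = 0 + 5 = 5)
(j(-4) + 1)*7 = (5 + 1)*7 = 6*7 = 42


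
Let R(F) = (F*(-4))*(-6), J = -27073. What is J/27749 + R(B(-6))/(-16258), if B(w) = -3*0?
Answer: -27073/27749 ≈ -0.97564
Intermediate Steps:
B(w) = 0
R(F) = 24*F (R(F) = -4*F*(-6) = 24*F)
J/27749 + R(B(-6))/(-16258) = -27073/27749 + (24*0)/(-16258) = -27073*1/27749 + 0*(-1/16258) = -27073/27749 + 0 = -27073/27749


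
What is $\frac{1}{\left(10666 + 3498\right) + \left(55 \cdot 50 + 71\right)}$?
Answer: $\frac{1}{16985} \approx 5.8875 \cdot 10^{-5}$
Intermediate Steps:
$\frac{1}{\left(10666 + 3498\right) + \left(55 \cdot 50 + 71\right)} = \frac{1}{14164 + \left(2750 + 71\right)} = \frac{1}{14164 + 2821} = \frac{1}{16985}$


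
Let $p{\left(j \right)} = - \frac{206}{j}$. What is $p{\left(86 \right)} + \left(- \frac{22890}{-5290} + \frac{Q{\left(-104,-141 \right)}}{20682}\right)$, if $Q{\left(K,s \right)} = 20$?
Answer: $\frac{454611010}{235226727} \approx 1.9326$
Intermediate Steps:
$p{\left(86 \right)} + \left(- \frac{22890}{-5290} + \frac{Q{\left(-104,-141 \right)}}{20682}\right) = - \frac{206}{86} + \left(- \frac{22890}{-5290} + \frac{20}{20682}\right) = \left(-206\right) \frac{1}{86} + \left(\left(-22890\right) \left(- \frac{1}{5290}\right) + 20 \cdot \frac{1}{20682}\right) = - \frac{103}{43} + \left(\frac{2289}{529} + \frac{10}{10341}\right) = - \frac{103}{43} + \frac{23675839}{5470389} = \frac{454611010}{235226727}$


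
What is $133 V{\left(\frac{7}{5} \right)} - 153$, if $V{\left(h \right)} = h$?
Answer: $\frac{166}{5} \approx 33.2$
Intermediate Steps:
$133 V{\left(\frac{7}{5} \right)} - 153 = 133 \cdot \frac{7}{5} - 153 = \frac{931}{5} - 153 = \frac{166}{5}$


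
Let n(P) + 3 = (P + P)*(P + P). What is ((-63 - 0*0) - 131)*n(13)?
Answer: -130562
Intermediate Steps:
n(P) = -3 + 4*P**2 (n(P) = -3 + (P + P)*(P + P) = -3 + (2*P)*(2*P) = -3 + 4*P**2)
((-63 - 0*0) - 131)*n(13) = ((-63 - 0*0) - 131)*(-3 + 4*13**2) = ((-63 - 1*0) - 131)*(-3 + 4*169) = ((-63 + 0) - 131)*(-3 + 676) = (-63 - 131)*673 = -194*673 = -130562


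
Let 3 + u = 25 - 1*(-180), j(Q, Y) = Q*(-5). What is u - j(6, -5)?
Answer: 232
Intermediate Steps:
j(Q, Y) = -5*Q
u = 202 (u = -3 + (25 - 1*(-180)) = -3 + (25 + 180) = -3 + 205 = 202)
u - j(6, -5) = 202 - (-5)*6 = 202 - 1*(-30) = 202 + 30 = 232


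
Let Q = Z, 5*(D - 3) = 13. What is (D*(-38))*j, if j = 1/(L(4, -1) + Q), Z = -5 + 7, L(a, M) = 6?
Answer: -133/5 ≈ -26.600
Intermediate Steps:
D = 28/5 (D = 3 + (⅕)*13 = 3 + 13/5 = 28/5 ≈ 5.6000)
Z = 2
Q = 2
j = ⅛ (j = 1/(6 + 2) = 1/8 = ⅛ ≈ 0.12500)
(D*(-38))*j = ((28/5)*(-38))*(⅛) = -1064/5*⅛ = -133/5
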